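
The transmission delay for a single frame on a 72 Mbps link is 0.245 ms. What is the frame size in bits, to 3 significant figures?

L = R × t_tx = 72000000 b/s × 0.000245 s = 17640 bits.

17600 bits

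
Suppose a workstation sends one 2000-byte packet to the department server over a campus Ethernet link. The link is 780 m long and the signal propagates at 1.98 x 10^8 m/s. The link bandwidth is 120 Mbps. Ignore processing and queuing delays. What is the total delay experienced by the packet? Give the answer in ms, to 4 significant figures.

L = 2000 × 8 = 16000 bits.
Transmission delay = L/R = 16000 / 120000000 = 0.133333 ms.
Propagation delay = d/s = 780 m / 198000000 m/s = 0.00393939 ms.
Total = 0.1373 ms.

0.1373 ms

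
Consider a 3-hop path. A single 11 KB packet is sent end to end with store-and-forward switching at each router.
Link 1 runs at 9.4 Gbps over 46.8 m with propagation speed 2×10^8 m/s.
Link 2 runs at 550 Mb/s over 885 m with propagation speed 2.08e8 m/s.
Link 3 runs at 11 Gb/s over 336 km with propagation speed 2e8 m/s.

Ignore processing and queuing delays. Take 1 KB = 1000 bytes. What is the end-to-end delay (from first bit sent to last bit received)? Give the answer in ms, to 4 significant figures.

1.862 ms

L = 88000 bits.
Transmission delays (L/R per hop): 0.0093617, 0.16, 0.008 ms; sum = 0.177362 ms.
Propagation delays (d/s per hop): 0.000234, 0.00425481, 1.68 ms; sum = 1.68449 ms.
End-to-end = 1.862 ms.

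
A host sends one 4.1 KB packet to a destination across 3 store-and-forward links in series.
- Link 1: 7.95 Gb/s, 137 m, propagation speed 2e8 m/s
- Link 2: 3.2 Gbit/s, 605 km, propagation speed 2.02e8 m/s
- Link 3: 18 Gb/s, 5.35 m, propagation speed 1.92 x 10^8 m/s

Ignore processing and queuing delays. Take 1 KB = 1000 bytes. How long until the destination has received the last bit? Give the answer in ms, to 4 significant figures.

L = 32800 bits.
Transmission delays (L/R per hop): 0.00412579, 0.01025, 0.00182222 ms; sum = 0.016198 ms.
Propagation delays (d/s per hop): 0.000685, 2.99505, 2.78646e-05 ms; sum = 2.99576 ms.
End-to-end = 3.012 ms.

3.012 ms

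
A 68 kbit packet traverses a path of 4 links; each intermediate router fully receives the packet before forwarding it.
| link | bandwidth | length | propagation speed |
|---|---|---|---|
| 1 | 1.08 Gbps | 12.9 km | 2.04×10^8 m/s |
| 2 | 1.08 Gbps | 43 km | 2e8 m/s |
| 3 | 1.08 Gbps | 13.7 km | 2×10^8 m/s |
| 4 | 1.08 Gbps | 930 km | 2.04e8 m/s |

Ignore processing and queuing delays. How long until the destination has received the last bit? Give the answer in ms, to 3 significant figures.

L = 68000 bits.
Transmission delay per hop = L/R = 68000/1080000000 = 0.062963 ms; 4 hops → 0.251852 ms.
Propagation delays (d/s per hop): 0.0632353, 0.215, 0.0685, 4.55882 ms; sum = 4.90556 ms.
End-to-end = 5.16 ms.

5.16 ms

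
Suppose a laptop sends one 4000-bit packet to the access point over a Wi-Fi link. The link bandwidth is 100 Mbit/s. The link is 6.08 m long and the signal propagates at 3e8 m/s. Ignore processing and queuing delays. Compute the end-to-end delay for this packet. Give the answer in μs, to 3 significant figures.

Transmission delay = L/R = 4000 / 100000000 = 40 μs.
Propagation delay = d/s = 6.08 m / 300000000 m/s = 0.0202667 μs.
Total = 40.0 μs.

40.0 μs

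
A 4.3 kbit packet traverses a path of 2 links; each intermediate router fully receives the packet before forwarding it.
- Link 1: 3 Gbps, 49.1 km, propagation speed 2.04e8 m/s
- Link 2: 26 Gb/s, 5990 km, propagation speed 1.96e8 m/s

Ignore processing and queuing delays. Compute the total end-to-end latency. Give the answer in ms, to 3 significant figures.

30.8 ms

L = 4300 bits.
Transmission delays (L/R per hop): 0.00143333, 0.000165385 ms; sum = 0.00159872 ms.
Propagation delays (d/s per hop): 0.240686, 30.5612 ms; sum = 30.8019 ms.
End-to-end = 30.8 ms.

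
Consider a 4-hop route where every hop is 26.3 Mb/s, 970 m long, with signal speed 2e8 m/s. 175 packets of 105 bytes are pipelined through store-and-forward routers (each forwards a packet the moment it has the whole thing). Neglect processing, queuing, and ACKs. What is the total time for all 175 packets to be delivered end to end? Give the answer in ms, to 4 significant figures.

5.705 ms

Per-hop transmission t_tx = L/R = 840/26300000 = 0.0319392 ms.
Per-hop propagation t_prop = 970/200000000 = 0.00485 ms.
Pipeline fill: first packet needs 4·t_tx to clear all hops; remaining 174 packets each add one t_tx.
Total = (4+175-1)·t_tx + 4·t_prop = 178·0.0319392 + 4·0.00485 = 5.705 ms.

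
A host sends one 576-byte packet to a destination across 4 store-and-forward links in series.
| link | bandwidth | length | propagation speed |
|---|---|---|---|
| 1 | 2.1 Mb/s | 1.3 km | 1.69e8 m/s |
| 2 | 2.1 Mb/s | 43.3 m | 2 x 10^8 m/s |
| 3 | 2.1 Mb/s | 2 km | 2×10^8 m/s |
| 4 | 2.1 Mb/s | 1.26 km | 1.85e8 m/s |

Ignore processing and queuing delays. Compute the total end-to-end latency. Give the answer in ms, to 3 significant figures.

L = 576 × 8 = 4608 bits.
Transmission delay per hop = L/R = 4608/2100000 = 2.19429 ms; 4 hops → 8.77714 ms.
Propagation delays (d/s per hop): 0.00769231, 0.0002165, 0.01, 0.00681081 ms; sum = 0.0247196 ms.
End-to-end = 8.80 ms.

8.80 ms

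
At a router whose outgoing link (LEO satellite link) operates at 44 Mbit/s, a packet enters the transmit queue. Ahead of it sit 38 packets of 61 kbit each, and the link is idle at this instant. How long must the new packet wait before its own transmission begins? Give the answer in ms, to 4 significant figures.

Each queued packet: L/R = 61000/44000000 = 1.38636 ms.
38 queued → 52.6818 ms.
Queuing delay = 52.68 ms.

52.68 ms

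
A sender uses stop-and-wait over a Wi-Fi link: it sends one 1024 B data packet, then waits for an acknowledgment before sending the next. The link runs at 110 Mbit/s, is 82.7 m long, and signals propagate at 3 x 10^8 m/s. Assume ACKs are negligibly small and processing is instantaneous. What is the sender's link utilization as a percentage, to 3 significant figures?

t_tx = L/R = 8192/110000000 = 7.44727e-05 s.
t_prop = 82.7/300000000 = 2.75667e-07 s; RTT = 5.51333e-07 s.
Cycle = t_tx + RTT = 7.50241e-05 s.
Utilization = t_tx / cycle = 7.44727e-05/7.50241e-05 = 99.3 %.

99.3 %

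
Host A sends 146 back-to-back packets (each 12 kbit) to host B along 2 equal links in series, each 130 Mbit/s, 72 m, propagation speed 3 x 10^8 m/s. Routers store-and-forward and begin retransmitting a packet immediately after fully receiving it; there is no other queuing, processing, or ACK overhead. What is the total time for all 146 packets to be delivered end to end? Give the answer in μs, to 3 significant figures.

Per-hop transmission t_tx = L/R = 12000/130000000 = 92.3077 μs.
Per-hop propagation t_prop = 72/300000000 = 0.24 μs.
Pipeline fill: first packet needs 2·t_tx to clear all hops; remaining 145 packets each add one t_tx.
Total = (2+146-1)·t_tx + 2·t_prop = 147·92.3077 + 2·0.24 = 13600 μs.

13600 μs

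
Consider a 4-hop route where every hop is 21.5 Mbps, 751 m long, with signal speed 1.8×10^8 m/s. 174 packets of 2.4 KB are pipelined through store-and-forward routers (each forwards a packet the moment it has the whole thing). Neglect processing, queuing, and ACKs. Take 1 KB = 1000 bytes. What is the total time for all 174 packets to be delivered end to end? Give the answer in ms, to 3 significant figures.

Per-hop transmission t_tx = L/R = 19200/21500000 = 0.893023 ms.
Per-hop propagation t_prop = 751/180000000 = 0.00417222 ms.
Pipeline fill: first packet needs 4·t_tx to clear all hops; remaining 173 packets each add one t_tx.
Total = (4+174-1)·t_tx + 4·t_prop = 177·0.893023 + 4·0.00417222 = 158 ms.

158 ms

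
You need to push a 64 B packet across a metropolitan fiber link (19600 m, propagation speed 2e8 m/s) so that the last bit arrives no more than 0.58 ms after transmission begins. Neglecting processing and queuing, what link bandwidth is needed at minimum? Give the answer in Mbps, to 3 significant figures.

L = 512 bits.
Propagation delay = 19600 / 200000000 = 0.098 ms.
Transmission budget = 0.58 − 0.098 = 0.482 ms.
R ≥ L / t_tx = 512 bits / 0.000482 s = 1.06 Mbps.

1.06 Mbps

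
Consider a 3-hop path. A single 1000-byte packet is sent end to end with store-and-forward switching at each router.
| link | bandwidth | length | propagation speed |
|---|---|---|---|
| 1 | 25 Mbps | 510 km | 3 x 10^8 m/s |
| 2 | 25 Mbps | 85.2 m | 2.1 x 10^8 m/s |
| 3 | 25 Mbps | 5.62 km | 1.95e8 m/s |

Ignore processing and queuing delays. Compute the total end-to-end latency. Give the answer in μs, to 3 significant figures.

2690 μs

L = 1000 × 8 = 8000 bits.
Transmission delay per hop = L/R = 8000/25000000 = 320 μs; 3 hops → 960 μs.
Propagation delays (d/s per hop): 1700, 0.405714, 28.8205 μs; sum = 1729.23 μs.
End-to-end = 2690 μs.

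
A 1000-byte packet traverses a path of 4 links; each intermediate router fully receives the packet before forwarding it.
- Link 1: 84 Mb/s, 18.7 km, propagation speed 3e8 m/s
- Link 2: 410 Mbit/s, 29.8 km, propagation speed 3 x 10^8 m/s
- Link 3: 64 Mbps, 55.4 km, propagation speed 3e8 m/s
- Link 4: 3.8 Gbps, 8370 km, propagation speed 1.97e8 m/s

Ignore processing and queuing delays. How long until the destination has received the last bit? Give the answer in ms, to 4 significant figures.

L = 1000 × 8 = 8000 bits.
Transmission delays (L/R per hop): 0.0952381, 0.0195122, 0.125, 0.00210526 ms; sum = 0.241856 ms.
Propagation delays (d/s per hop): 0.0623333, 0.0993333, 0.184667, 42.4873 ms; sum = 42.8336 ms.
End-to-end = 43.08 ms.

43.08 ms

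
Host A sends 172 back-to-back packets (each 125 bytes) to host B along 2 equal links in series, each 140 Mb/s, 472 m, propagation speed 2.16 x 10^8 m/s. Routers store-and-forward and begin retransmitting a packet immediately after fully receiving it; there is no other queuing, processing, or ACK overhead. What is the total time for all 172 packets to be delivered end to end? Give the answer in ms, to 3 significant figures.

Per-hop transmission t_tx = L/R = 1000/140000000 = 0.00714286 ms.
Per-hop propagation t_prop = 472/216000000 = 0.00218519 ms.
Pipeline fill: first packet needs 2·t_tx to clear all hops; remaining 171 packets each add one t_tx.
Total = (2+172-1)·t_tx + 2·t_prop = 173·0.00714286 + 2·0.00218519 = 1.24 ms.

1.24 ms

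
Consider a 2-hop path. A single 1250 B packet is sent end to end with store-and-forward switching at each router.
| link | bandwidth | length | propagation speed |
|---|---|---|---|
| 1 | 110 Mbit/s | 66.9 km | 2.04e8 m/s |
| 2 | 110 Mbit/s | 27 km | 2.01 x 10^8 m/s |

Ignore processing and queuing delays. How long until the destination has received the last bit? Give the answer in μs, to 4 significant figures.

644.1 μs

L = 1250 × 8 = 10000 bits.
Transmission delays (L/R per hop): 90.9091, 90.9091 μs; sum = 181.818 μs.
Propagation delays (d/s per hop): 327.941, 134.328 μs; sum = 462.27 μs.
End-to-end = 644.1 μs.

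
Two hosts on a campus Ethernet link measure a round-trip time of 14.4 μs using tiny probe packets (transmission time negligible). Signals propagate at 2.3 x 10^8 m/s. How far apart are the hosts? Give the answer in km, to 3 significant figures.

One-way propagation = RTT/2 = 7.2 μs.
d = s × t = 2.3e+08 × 7.2e-06 = 1.66 km.

1.66 km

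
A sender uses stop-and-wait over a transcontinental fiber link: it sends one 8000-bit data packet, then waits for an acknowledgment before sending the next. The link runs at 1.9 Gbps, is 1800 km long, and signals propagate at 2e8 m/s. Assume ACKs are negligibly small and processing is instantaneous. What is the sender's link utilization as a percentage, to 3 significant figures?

t_tx = L/R = 8000/1900000000 = 4.21053e-06 s.
t_prop = 1800000/200000000 = 0.009 s; RTT = 0.018 s.
Cycle = t_tx + RTT = 0.0180042 s.
Utilization = t_tx / cycle = 4.21053e-06/0.0180042 = 0.0234 %.

0.0234 %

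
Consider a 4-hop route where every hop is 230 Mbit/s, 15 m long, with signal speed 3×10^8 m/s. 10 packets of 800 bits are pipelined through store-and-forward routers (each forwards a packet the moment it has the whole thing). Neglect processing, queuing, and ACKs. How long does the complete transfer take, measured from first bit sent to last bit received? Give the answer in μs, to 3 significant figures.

Per-hop transmission t_tx = L/R = 800/230000000 = 3.47826 μs.
Per-hop propagation t_prop = 15/300000000 = 0.05 μs.
Pipeline fill: first packet needs 4·t_tx to clear all hops; remaining 9 packets each add one t_tx.
Total = (4+10-1)·t_tx + 4·t_prop = 13·3.47826 + 4·0.05 = 45.4 μs.

45.4 μs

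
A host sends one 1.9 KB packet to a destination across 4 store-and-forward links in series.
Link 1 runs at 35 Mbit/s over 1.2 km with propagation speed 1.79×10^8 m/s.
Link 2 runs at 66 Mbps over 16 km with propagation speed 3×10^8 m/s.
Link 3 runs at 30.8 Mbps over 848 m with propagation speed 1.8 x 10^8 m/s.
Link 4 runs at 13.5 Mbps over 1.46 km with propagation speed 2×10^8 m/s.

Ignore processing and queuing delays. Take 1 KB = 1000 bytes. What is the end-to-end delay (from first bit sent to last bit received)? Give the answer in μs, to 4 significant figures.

2356 μs

L = 15200 bits.
Transmission delays (L/R per hop): 434.286, 230.303, 493.506, 1125.93 μs; sum = 2284.02 μs.
Propagation delays (d/s per hop): 6.70391, 53.3333, 4.71111, 7.3 μs; sum = 72.0484 μs.
End-to-end = 2356 μs.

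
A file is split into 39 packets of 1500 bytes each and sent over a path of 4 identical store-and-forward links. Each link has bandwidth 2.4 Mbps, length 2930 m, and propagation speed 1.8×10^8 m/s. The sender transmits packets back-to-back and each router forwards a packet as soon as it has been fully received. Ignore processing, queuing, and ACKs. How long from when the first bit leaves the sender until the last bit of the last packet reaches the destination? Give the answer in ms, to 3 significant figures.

210 ms

Per-hop transmission t_tx = L/R = 12000/2400000 = 5 ms.
Per-hop propagation t_prop = 2930/180000000 = 0.0162778 ms.
Pipeline fill: first packet needs 4·t_tx to clear all hops; remaining 38 packets each add one t_tx.
Total = (4+39-1)·t_tx + 4·t_prop = 42·5 + 4·0.0162778 = 210 ms.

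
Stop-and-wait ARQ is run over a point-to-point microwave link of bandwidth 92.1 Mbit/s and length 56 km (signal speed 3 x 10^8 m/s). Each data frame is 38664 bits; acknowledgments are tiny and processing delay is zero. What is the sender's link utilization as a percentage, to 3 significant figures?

t_tx = L/R = 38664/92100000 = 0.000419805 s.
t_prop = 56000/300000000 = 0.000186667 s; RTT = 0.000373333 s.
Cycle = t_tx + RTT = 0.000793138 s.
Utilization = t_tx / cycle = 0.000419805/0.000793138 = 52.9 %.

52.9 %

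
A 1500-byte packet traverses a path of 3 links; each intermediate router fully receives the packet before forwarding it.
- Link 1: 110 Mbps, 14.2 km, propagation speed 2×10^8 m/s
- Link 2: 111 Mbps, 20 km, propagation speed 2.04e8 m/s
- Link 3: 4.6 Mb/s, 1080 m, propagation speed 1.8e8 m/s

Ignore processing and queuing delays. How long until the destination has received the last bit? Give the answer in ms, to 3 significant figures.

L = 1500 × 8 = 12000 bits.
Transmission delays (L/R per hop): 0.109091, 0.108108, 2.6087 ms; sum = 2.82589 ms.
Propagation delays (d/s per hop): 0.071, 0.0980392, 0.006 ms; sum = 0.175039 ms.
End-to-end = 3.00 ms.

3.00 ms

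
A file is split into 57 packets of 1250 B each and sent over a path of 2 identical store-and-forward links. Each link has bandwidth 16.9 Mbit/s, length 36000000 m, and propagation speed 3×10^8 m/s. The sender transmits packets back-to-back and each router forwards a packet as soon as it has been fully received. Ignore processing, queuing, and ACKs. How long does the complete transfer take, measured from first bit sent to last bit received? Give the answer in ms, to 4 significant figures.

Per-hop transmission t_tx = L/R = 10000/16900000 = 0.591716 ms.
Per-hop propagation t_prop = 36000000/300000000 = 120 ms.
Pipeline fill: first packet needs 2·t_tx to clear all hops; remaining 56 packets each add one t_tx.
Total = (2+57-1)·t_tx + 2·t_prop = 58·0.591716 + 2·120 = 274.3 ms.

274.3 ms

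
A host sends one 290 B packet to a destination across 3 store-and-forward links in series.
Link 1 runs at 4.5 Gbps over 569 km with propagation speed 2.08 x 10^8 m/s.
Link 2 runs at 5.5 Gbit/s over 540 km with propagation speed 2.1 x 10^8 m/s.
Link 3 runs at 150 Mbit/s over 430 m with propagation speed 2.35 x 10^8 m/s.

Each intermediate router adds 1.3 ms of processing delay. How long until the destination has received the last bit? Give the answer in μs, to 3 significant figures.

L = 290 × 8 = 2320 bits.
Transmission delays (L/R per hop): 0.515556, 0.421818, 15.4667 μs; sum = 16.404 μs.
Propagation delays (d/s per hop): 2735.58, 2571.43, 1.82979 μs; sum = 5308.84 μs.
Processing at 2 router(s): 2 × 1.3 ms = 2600 μs.
End-to-end = 7930 μs.

7930 μs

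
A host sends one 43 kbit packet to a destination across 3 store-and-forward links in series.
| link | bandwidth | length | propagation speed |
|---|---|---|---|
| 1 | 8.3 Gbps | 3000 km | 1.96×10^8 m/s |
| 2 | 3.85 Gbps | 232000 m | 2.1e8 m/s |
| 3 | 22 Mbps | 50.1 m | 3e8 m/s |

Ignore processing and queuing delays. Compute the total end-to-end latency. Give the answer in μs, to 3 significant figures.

L = 43000 bits.
Transmission delays (L/R per hop): 5.18072, 11.1688, 1954.55 μs; sum = 1970.9 μs.
Propagation delays (d/s per hop): 15306.1, 1104.76, 0.167 μs; sum = 16411.1 μs.
End-to-end = 18400 μs.

18400 μs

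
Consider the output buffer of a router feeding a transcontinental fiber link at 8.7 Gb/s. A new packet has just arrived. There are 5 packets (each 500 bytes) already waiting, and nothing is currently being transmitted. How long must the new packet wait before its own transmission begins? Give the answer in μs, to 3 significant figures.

Each queued packet: L/R = 4000/8700000000 = 0.45977 μs.
5 queued → 2.29885 μs.
Queuing delay = 2.30 μs.

2.30 μs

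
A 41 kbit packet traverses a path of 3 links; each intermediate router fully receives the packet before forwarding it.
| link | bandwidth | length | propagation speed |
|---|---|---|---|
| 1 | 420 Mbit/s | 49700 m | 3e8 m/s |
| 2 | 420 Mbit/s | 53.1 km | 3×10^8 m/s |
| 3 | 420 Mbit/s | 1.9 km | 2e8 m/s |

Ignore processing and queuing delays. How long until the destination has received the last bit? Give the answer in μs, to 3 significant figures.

645 μs

L = 41000 bits.
Transmission delay per hop = L/R = 41000/420000000 = 97.619 μs; 3 hops → 292.857 μs.
Propagation delays (d/s per hop): 165.667, 177, 9.5 μs; sum = 352.167 μs.
End-to-end = 645 μs.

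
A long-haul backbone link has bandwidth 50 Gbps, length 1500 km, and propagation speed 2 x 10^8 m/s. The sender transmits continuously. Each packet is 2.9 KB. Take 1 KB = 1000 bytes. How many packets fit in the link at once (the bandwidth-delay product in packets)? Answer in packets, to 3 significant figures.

Propagation delay = 1500000 / 200000000 = 0.0075 s.
BDP = R × t_prop = 50000000000 × 0.0075 = 375000000 bits.
In packets of 23200 bits: 16200 packets.

16200 packets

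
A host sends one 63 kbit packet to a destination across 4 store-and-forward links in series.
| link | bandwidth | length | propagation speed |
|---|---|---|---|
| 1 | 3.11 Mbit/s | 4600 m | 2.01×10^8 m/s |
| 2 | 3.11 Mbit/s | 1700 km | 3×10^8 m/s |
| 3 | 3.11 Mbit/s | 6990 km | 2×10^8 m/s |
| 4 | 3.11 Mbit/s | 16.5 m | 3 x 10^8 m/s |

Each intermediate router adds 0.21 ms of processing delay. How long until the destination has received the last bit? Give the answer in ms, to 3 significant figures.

122 ms

L = 63000 bits.
Transmission delay per hop = L/R = 63000/3110000 = 20.2572 ms; 4 hops → 81.0289 ms.
Propagation delays (d/s per hop): 0.0228856, 5.66667, 34.95, 5.5e-05 ms; sum = 40.6396 ms.
Processing at 3 router(s): 3 × 0.21 ms = 0.63 ms.
End-to-end = 122 ms.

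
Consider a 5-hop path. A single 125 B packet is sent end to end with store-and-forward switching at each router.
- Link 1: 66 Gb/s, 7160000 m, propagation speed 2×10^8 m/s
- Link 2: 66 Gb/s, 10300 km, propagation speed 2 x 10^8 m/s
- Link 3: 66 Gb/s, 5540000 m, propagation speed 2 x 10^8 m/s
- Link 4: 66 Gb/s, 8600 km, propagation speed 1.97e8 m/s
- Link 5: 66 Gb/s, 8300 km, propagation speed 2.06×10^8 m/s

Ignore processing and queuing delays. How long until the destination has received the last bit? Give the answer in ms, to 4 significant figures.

198.9 ms

L = 125 × 8 = 1000 bits.
Transmission delay per hop = L/R = 1000/66000000000 = 1.51515e-05 ms; 5 hops → 7.57576e-05 ms.
Propagation delays (d/s per hop): 35.8, 51.5, 27.7, 43.6548, 40.2913 ms; sum = 198.946 ms.
End-to-end = 198.9 ms.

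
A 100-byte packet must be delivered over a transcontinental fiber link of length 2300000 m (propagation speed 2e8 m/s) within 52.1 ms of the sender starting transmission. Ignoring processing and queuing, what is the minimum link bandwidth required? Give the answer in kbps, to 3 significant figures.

19.7 kbps

L = 800 bits.
Propagation delay = 2300000 / 200000000 = 11.5 ms.
Transmission budget = 52.1 − 11.5 = 40.6 ms.
R ≥ L / t_tx = 800 bits / 0.0406 s = 19.7 kbps.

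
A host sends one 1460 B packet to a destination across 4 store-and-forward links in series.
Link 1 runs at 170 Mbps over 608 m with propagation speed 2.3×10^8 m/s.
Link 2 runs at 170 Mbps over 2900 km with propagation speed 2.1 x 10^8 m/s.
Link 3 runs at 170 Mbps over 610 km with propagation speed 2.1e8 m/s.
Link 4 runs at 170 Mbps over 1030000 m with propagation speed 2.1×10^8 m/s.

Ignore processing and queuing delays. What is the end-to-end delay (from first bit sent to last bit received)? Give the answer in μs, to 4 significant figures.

L = 1460 × 8 = 11680 bits.
Transmission delay per hop = L/R = 11680/170000000 = 68.7059 μs; 4 hops → 274.824 μs.
Propagation delays (d/s per hop): 2.64348, 13809.5, 2904.76, 4904.76 μs; sum = 21621.7 μs.
End-to-end = 21900 μs.

21900 μs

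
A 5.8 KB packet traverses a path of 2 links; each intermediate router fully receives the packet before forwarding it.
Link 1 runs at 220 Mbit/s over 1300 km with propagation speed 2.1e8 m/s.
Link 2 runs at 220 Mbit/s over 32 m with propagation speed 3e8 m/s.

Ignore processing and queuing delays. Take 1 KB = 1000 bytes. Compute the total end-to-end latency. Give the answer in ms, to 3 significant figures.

L = 46400 bits.
Transmission delay per hop = L/R = 46400/220000000 = 0.210909 ms; 2 hops → 0.421818 ms.
Propagation delays (d/s per hop): 6.19048, 0.000106667 ms; sum = 6.19058 ms.
End-to-end = 6.61 ms.

6.61 ms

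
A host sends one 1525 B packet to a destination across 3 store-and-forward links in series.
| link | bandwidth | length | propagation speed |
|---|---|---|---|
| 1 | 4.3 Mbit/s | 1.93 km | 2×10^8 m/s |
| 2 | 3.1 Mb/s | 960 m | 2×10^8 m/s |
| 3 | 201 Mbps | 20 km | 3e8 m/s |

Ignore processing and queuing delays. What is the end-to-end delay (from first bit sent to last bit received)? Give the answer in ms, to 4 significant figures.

6.915 ms

L = 1525 × 8 = 12200 bits.
Transmission delays (L/R per hop): 2.83721, 3.93548, 0.0606965 ms; sum = 6.83339 ms.
Propagation delays (d/s per hop): 0.00965, 0.0048, 0.0666667 ms; sum = 0.0811167 ms.
End-to-end = 6.915 ms.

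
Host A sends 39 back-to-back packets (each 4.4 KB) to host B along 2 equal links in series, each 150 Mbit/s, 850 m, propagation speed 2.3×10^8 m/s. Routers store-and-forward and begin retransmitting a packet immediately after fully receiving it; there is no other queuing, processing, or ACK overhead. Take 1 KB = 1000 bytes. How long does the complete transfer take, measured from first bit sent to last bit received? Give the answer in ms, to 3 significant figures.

Per-hop transmission t_tx = L/R = 35200/150000000 = 0.234667 ms.
Per-hop propagation t_prop = 850/2.3e+08 = 0.00369565 ms.
Pipeline fill: first packet needs 2·t_tx to clear all hops; remaining 38 packets each add one t_tx.
Total = (2+39-1)·t_tx + 2·t_prop = 40·0.234667 + 2·0.00369565 = 9.39 ms.

9.39 ms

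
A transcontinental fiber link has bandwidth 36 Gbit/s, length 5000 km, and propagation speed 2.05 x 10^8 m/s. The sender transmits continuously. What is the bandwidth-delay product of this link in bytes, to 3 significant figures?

Propagation delay = 5000000 / 2.05e+08 = 0.0243902 s.
BDP = R × t_prop = 36000000000 × 0.0243902 = 878049000 bits.
In bytes: 878049000/8 = 110000000 bytes.

110000000 bytes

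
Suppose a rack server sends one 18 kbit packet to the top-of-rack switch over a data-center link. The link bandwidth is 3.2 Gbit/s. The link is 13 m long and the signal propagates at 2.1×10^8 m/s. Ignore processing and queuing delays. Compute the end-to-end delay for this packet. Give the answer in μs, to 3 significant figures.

L = 18000 bits.
Transmission delay = L/R = 18000 / 3200000000 = 5.625 μs.
Propagation delay = d/s = 13 m / 210000000 m/s = 0.0619048 μs.
Total = 5.69 μs.

5.69 μs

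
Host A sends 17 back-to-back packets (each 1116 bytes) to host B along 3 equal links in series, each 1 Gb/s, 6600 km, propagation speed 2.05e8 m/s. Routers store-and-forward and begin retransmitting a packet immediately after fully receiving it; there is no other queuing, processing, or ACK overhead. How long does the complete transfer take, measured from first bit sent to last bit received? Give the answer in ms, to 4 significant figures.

96.75 ms

Per-hop transmission t_tx = L/R = 8928/1000000000 = 0.008928 ms.
Per-hop propagation t_prop = 6600000/2.05e+08 = 32.1951 ms.
Pipeline fill: first packet needs 3·t_tx to clear all hops; remaining 16 packets each add one t_tx.
Total = (3+17-1)·t_tx + 3·t_prop = 19·0.008928 + 3·32.1951 = 96.75 ms.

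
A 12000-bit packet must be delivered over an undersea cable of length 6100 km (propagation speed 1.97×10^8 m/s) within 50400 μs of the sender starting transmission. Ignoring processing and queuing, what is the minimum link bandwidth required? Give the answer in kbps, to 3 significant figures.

617 kbps

Propagation delay = 6100000 / 197000000 = 30964.5 μs.
Transmission budget = 50400 − 30964.5 = 19435.5 μs.
R ≥ L / t_tx = 12000 bits / 0.0194355 s = 617 kbps.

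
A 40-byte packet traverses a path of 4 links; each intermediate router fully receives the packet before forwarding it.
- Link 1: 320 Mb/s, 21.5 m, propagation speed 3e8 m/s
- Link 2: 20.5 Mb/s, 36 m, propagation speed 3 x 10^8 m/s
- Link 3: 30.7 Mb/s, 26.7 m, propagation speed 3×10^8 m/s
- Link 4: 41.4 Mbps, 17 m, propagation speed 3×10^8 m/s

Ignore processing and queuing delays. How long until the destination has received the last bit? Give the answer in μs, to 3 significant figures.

L = 40 × 8 = 320 bits.
Transmission delays (L/R per hop): 1, 15.6098, 10.4235, 7.72947 μs; sum = 34.7627 μs.
Propagation delays (d/s per hop): 0.0716667, 0.12, 0.089, 0.0566667 μs; sum = 0.337333 μs.
End-to-end = 35.1 μs.

35.1 μs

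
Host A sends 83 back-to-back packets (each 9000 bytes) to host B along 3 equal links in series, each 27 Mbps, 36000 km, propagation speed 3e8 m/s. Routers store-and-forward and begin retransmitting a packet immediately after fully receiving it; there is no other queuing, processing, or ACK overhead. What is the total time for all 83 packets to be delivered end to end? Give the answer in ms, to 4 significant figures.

Per-hop transmission t_tx = L/R = 72000/27000000 = 2.66667 ms.
Per-hop propagation t_prop = 36000000/300000000 = 120 ms.
Pipeline fill: first packet needs 3·t_tx to clear all hops; remaining 82 packets each add one t_tx.
Total = (3+83-1)·t_tx + 3·t_prop = 85·2.66667 + 3·120 = 586.7 ms.

586.7 ms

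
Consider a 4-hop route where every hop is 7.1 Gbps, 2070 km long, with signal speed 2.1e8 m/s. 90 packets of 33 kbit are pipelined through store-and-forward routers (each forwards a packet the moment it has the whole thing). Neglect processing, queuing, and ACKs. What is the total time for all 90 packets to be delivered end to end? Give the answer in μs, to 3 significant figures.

39900 μs

Per-hop transmission t_tx = L/R = 33000/7100000000 = 4.64789 μs.
Per-hop propagation t_prop = 2070000/210000000 = 9857.14 μs.
Pipeline fill: first packet needs 4·t_tx to clear all hops; remaining 89 packets each add one t_tx.
Total = (4+90-1)·t_tx + 4·t_prop = 93·4.64789 + 4·9857.14 = 39900 μs.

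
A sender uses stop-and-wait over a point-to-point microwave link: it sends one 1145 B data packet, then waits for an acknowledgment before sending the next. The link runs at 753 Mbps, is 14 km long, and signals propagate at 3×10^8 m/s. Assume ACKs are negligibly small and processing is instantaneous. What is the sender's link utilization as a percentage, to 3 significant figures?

11.5 %

t_tx = L/R = 9160/753000000 = 1.21647e-05 s.
t_prop = 14000/300000000 = 4.66667e-05 s; RTT = 9.33333e-05 s.
Cycle = t_tx + RTT = 0.000105498 s.
Utilization = t_tx / cycle = 1.21647e-05/0.000105498 = 11.5 %.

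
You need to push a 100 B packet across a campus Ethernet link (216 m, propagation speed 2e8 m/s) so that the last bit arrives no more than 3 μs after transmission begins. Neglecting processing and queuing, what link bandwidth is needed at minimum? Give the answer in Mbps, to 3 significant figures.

L = 800 bits.
Propagation delay = 216 / 200000000 = 1.08 μs.
Transmission budget = 3 − 1.08 = 1.92 μs.
R ≥ L / t_tx = 800 bits / 1.92e-06 s = 417 Mbps.

417 Mbps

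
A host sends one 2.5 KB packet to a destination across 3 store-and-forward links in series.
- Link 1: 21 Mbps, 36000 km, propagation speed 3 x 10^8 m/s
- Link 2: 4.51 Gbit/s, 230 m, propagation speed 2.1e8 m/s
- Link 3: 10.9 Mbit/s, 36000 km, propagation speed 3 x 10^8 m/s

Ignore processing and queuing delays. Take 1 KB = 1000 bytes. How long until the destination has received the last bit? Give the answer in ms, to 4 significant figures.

242.8 ms

L = 20000 bits.
Transmission delays (L/R per hop): 0.952381, 0.00443459, 1.83486 ms; sum = 2.79168 ms.
Propagation delays (d/s per hop): 120, 0.00109524, 120 ms; sum = 240.001 ms.
End-to-end = 242.8 ms.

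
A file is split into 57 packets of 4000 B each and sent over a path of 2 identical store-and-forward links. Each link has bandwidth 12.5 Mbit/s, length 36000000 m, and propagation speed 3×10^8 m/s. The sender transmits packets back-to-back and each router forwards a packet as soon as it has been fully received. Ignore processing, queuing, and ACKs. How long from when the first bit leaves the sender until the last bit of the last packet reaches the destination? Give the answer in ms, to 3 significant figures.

388 ms

Per-hop transmission t_tx = L/R = 32000/12500000 = 2.56 ms.
Per-hop propagation t_prop = 36000000/300000000 = 120 ms.
Pipeline fill: first packet needs 2·t_tx to clear all hops; remaining 56 packets each add one t_tx.
Total = (2+57-1)·t_tx + 2·t_prop = 58·2.56 + 2·120 = 388 ms.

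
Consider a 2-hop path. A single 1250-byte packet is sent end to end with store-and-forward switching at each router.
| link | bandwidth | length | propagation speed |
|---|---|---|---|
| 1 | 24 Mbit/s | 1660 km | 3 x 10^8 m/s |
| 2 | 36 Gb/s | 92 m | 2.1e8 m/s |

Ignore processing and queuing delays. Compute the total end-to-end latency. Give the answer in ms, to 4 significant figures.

L = 1250 × 8 = 10000 bits.
Transmission delays (L/R per hop): 0.416667, 0.000277778 ms; sum = 0.416944 ms.
Propagation delays (d/s per hop): 5.53333, 0.000438095 ms; sum = 5.53377 ms.
End-to-end = 5.951 ms.

5.951 ms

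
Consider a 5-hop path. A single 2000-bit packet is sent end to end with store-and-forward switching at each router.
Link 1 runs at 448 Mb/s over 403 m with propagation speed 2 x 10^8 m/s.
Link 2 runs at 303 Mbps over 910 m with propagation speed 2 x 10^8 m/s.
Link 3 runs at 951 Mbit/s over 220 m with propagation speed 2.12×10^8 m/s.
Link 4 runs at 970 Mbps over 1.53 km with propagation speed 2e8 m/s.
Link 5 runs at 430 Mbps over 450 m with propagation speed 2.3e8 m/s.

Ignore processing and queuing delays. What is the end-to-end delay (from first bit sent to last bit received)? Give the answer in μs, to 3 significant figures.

Transmission delays (L/R per hop): 4.46429, 6.60066, 2.10305, 2.06186, 4.65116 μs; sum = 19.881 μs.
Propagation delays (d/s per hop): 2.015, 4.55, 1.03774, 7.65, 1.95652 μs; sum = 17.2093 μs.
End-to-end = 37.1 μs.

37.1 μs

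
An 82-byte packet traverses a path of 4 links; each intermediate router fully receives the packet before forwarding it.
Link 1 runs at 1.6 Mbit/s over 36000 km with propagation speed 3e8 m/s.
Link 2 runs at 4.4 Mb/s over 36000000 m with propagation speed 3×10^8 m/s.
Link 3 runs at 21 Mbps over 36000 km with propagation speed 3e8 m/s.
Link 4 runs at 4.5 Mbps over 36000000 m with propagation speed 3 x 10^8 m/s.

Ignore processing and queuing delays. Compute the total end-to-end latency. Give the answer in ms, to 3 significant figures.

L = 82 × 8 = 656 bits.
Transmission delays (L/R per hop): 0.41, 0.149091, 0.0312381, 0.145778 ms; sum = 0.736107 ms.
Propagation delays (d/s per hop): 120, 120, 120, 120 ms; sum = 480 ms.
End-to-end = 481 ms.

481 ms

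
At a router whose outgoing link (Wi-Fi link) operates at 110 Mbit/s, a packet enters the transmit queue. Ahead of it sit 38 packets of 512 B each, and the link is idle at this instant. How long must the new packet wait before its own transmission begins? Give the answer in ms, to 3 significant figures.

1.41 ms

Each queued packet: L/R = 4096/110000000 = 0.0372364 ms.
38 queued → 1.41498 ms.
Queuing delay = 1.41 ms.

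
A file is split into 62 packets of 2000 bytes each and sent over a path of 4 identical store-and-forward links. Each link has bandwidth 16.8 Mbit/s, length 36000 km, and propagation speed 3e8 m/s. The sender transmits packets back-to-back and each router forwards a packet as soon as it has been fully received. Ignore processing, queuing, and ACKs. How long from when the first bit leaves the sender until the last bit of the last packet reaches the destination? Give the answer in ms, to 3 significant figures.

542 ms

Per-hop transmission t_tx = L/R = 16000/16800000 = 0.952381 ms.
Per-hop propagation t_prop = 36000000/300000000 = 120 ms.
Pipeline fill: first packet needs 4·t_tx to clear all hops; remaining 61 packets each add one t_tx.
Total = (4+62-1)·t_tx + 4·t_prop = 65·0.952381 + 4·120 = 542 ms.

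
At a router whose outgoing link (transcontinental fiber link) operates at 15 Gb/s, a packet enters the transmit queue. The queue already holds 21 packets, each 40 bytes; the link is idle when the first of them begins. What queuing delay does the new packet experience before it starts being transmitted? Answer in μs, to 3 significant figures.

0.448 μs

Each queued packet: L/R = 320/15000000000 = 0.0213333 μs.
21 queued → 0.448 μs.
Queuing delay = 0.448 μs.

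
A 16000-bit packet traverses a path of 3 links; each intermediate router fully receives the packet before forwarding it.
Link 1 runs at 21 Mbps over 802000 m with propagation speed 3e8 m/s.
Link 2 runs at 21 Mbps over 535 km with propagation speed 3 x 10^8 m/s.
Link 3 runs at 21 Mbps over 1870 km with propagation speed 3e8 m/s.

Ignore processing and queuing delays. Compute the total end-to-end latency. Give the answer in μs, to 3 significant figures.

Transmission delay per hop = L/R = 16000/21000000 = 761.905 μs; 3 hops → 2285.71 μs.
Propagation delays (d/s per hop): 2673.33, 1783.33, 6233.33 μs; sum = 10690 μs.
End-to-end = 13000 μs.

13000 μs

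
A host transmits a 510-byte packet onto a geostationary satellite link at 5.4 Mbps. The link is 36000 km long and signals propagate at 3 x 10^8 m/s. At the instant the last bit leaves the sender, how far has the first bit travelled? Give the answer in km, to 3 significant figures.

t_tx = L/R = 4080/5400000 = 0.000755556 s.
Distance = s × t_tx = 300000000 × 0.000755556 = 227 km.

227 km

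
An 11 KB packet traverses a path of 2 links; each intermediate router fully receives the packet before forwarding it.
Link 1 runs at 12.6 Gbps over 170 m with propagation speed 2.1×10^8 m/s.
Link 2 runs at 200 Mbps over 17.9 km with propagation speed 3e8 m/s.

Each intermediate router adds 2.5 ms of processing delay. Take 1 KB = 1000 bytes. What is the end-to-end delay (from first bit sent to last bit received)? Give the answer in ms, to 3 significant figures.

L = 88000 bits.
Transmission delays (L/R per hop): 0.00698413, 0.44 ms; sum = 0.446984 ms.
Propagation delays (d/s per hop): 0.000809524, 0.0596667 ms; sum = 0.0604762 ms.
Processing at 1 router(s): 1 × 2.5 ms = 2.5 ms.
End-to-end = 3.01 ms.

3.01 ms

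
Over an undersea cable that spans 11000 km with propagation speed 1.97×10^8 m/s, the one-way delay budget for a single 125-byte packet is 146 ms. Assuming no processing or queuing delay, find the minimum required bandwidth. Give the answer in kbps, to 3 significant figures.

11.1 kbps

L = 1000 bits.
Propagation delay = 11000000 / 197000000 = 55.8376 ms.
Transmission budget = 146 − 55.8376 = 90.1624 ms.
R ≥ L / t_tx = 1000 bits / 0.0901624 s = 11.1 kbps.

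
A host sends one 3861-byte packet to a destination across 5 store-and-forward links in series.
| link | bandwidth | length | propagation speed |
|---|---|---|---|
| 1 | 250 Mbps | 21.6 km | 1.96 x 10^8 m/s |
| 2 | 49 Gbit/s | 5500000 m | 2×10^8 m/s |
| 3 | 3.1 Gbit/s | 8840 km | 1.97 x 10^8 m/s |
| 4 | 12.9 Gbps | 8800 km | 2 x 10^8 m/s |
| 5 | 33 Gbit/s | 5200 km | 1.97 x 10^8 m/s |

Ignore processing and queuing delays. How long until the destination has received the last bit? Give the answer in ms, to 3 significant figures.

143 ms

L = 3861 × 8 = 30888 bits.
Transmission delays (L/R per hop): 0.123552, 0.000630367, 0.00996387, 0.00239442, 0.000936 ms; sum = 0.137477 ms.
Propagation delays (d/s per hop): 0.110204, 27.5, 44.8731, 44, 26.3959 ms; sum = 142.879 ms.
End-to-end = 143 ms.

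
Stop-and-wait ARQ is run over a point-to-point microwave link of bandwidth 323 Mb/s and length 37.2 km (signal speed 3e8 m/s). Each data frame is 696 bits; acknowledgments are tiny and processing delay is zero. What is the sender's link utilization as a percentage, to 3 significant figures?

t_tx = L/R = 696/323000000 = 2.1548e-06 s.
t_prop = 37200/300000000 = 0.000124 s; RTT = 0.000248 s.
Cycle = t_tx + RTT = 0.000250155 s.
Utilization = t_tx / cycle = 2.1548e-06/0.000250155 = 0.861 %.

0.861 %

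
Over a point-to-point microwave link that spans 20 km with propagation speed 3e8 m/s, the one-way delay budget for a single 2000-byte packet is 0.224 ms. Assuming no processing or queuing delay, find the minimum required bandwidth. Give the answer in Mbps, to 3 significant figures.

L = 16000 bits.
Propagation delay = 20000 / 300000000 = 0.0666667 ms.
Transmission budget = 0.224 − 0.0666667 = 0.157333 ms.
R ≥ L / t_tx = 16000 bits / 0.000157333 s = 102 Mbps.

102 Mbps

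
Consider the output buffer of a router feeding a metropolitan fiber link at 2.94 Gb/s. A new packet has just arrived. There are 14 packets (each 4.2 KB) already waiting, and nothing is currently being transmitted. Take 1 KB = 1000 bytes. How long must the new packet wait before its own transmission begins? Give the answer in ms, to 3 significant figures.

0.160 ms

Each queued packet: L/R = 33600/2940000000 = 0.0114286 ms.
14 queued → 0.16 ms.
Queuing delay = 0.160 ms.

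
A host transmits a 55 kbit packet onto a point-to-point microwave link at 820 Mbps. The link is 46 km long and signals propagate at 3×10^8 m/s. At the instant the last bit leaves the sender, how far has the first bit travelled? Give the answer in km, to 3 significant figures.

20.1 km

t_tx = L/R = 55000/820000000 = 6.70732e-05 s.
Distance = s × t_tx = 300000000 × 6.70732e-05 = 20.1 km.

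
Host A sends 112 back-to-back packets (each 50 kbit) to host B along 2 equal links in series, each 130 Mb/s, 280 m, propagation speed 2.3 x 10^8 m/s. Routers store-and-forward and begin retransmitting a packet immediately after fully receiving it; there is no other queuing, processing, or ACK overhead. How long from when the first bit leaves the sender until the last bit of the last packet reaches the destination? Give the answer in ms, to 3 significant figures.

43.5 ms

Per-hop transmission t_tx = L/R = 50000/130000000 = 0.384615 ms.
Per-hop propagation t_prop = 280/2.3e+08 = 0.00121739 ms.
Pipeline fill: first packet needs 2·t_tx to clear all hops; remaining 111 packets each add one t_tx.
Total = (2+112-1)·t_tx + 2·t_prop = 113·0.384615 + 2·0.00121739 = 43.5 ms.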